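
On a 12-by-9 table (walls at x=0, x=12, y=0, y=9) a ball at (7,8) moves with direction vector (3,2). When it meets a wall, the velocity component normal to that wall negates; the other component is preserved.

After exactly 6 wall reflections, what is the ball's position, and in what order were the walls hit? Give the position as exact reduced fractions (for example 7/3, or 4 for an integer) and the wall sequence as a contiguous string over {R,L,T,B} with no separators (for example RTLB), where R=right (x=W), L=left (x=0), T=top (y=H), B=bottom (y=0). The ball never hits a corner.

Final position: (12,26/3)
Wall sequence: TRBLTR

1. t=1/2 → T at (17/2,9); v=(3,-2)
2. t=7/6 → R at (12,20/3); v=(-3,-2)
3. t=10/3 → B at (2,0); v=(-3,2)
4. t=2/3 → L at (0,4/3); v=(3,2)
5. t=23/6 → T at (23/2,9); v=(3,-2)
6. t=1/6 → R at (12,26/3); v=(-3,-2)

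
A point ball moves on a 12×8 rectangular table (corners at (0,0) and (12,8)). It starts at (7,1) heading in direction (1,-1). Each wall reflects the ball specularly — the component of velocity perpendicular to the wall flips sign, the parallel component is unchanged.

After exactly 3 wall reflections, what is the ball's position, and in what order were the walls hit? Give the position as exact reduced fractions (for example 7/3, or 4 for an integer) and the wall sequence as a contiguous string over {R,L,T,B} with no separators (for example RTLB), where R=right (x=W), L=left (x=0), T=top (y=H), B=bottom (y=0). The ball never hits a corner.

1. t=1 → B at (8,0); v=(1,1)
2. t=4 → R at (12,4); v=(-1,1)
3. t=4 → T at (8,8); v=(-1,-1)

Final position: (8,8)
Wall sequence: BRT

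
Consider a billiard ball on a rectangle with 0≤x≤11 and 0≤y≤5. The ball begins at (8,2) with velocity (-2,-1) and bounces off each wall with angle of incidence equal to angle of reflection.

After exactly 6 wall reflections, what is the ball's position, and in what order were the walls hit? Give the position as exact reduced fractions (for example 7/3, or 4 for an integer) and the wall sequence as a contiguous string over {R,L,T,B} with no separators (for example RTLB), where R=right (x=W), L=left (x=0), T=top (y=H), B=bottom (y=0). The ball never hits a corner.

Final position: (0,3)
Wall sequence: BLTRBL

1. t=2 → B at (4,0); v=(-2,1)
2. t=2 → L at (0,2); v=(2,1)
3. t=3 → T at (6,5); v=(2,-1)
4. t=5/2 → R at (11,5/2); v=(-2,-1)
5. t=5/2 → B at (6,0); v=(-2,1)
6. t=3 → L at (0,3); v=(2,1)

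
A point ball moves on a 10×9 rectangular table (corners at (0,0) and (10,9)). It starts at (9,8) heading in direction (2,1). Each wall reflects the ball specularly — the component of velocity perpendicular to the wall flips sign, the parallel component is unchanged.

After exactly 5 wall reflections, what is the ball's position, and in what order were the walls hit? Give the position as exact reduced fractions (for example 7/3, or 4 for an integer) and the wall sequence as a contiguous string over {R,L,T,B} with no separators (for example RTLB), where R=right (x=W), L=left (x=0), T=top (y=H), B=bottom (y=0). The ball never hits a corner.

1. t=1/2 → R at (10,17/2); v=(-2,1)
2. t=1/2 → T at (9,9); v=(-2,-1)
3. t=9/2 → L at (0,9/2); v=(2,-1)
4. t=9/2 → B at (9,0); v=(2,1)
5. t=1/2 → R at (10,1/2); v=(-2,1)

Final position: (10,1/2)
Wall sequence: RTLBR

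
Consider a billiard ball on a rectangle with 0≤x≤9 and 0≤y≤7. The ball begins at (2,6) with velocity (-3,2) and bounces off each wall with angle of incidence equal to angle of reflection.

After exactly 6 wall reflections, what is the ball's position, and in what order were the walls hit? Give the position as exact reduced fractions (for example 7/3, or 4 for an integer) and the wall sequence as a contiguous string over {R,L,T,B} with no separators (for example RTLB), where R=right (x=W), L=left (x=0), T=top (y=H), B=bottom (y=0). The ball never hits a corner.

Final position: (5/2,7)
Wall sequence: TLRBLT

1. t=1/2 → T at (1/2,7); v=(-3,-2)
2. t=1/6 → L at (0,20/3); v=(3,-2)
3. t=3 → R at (9,2/3); v=(-3,-2)
4. t=1/3 → B at (8,0); v=(-3,2)
5. t=8/3 → L at (0,16/3); v=(3,2)
6. t=5/6 → T at (5/2,7); v=(3,-2)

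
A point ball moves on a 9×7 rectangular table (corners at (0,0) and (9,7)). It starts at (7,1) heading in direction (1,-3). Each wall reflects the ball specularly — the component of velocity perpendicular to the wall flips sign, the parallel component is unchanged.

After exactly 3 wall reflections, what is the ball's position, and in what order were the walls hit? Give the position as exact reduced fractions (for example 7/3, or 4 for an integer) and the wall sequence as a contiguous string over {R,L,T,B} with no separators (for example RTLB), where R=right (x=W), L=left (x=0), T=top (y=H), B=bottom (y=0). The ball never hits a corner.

Final position: (25/3,7)
Wall sequence: BRT

1. t=1/3 → B at (22/3,0); v=(1,3)
2. t=5/3 → R at (9,5); v=(-1,3)
3. t=2/3 → T at (25/3,7); v=(-1,-3)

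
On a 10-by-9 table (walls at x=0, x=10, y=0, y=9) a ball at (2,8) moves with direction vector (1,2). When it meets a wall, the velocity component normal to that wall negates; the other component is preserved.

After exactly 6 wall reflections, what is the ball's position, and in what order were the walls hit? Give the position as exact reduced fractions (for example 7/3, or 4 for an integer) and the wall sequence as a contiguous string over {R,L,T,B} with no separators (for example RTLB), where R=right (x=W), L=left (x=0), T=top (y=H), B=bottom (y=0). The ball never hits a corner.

Final position: (0,8)
Wall sequence: TBRTBL

1. t=1/2 → T at (5/2,9); v=(1,-2)
2. t=9/2 → B at (7,0); v=(1,2)
3. t=3 → R at (10,6); v=(-1,2)
4. t=3/2 → T at (17/2,9); v=(-1,-2)
5. t=9/2 → B at (4,0); v=(-1,2)
6. t=4 → L at (0,8); v=(1,2)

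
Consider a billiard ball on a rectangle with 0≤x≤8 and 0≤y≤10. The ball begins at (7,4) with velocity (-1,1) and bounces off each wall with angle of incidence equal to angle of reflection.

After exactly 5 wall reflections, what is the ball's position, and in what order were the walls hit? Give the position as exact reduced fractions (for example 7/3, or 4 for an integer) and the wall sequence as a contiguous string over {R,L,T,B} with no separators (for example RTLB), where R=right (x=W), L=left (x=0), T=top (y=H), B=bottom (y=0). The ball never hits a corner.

Final position: (0,7)
Wall sequence: TLRBL

1. t=6 → T at (1,10); v=(-1,-1)
2. t=1 → L at (0,9); v=(1,-1)
3. t=8 → R at (8,1); v=(-1,-1)
4. t=1 → B at (7,0); v=(-1,1)
5. t=7 → L at (0,7); v=(1,1)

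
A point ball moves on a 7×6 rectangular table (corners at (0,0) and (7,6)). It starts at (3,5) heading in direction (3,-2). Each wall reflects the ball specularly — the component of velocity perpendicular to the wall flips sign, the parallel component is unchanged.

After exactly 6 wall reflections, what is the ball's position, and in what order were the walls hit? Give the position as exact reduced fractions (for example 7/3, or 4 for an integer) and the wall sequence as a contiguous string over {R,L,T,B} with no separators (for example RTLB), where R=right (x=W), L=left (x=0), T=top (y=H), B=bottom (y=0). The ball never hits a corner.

Final position: (0,1/3)
Wall sequence: RBLTRL

1. t=4/3 → R at (7,7/3); v=(-3,-2)
2. t=7/6 → B at (7/2,0); v=(-3,2)
3. t=7/6 → L at (0,7/3); v=(3,2)
4. t=11/6 → T at (11/2,6); v=(3,-2)
5. t=1/2 → R at (7,5); v=(-3,-2)
6. t=7/3 → L at (0,1/3); v=(3,-2)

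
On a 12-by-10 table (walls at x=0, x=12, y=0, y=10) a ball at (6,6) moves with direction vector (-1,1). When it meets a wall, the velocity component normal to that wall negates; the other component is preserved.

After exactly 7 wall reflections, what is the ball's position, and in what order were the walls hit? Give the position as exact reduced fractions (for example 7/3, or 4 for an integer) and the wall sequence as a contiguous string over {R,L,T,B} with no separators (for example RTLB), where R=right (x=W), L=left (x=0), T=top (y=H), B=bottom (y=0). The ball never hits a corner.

1. t=4 → T at (2,10); v=(-1,-1)
2. t=2 → L at (0,8); v=(1,-1)
3. t=8 → B at (8,0); v=(1,1)
4. t=4 → R at (12,4); v=(-1,1)
5. t=6 → T at (6,10); v=(-1,-1)
6. t=6 → L at (0,4); v=(1,-1)
7. t=4 → B at (4,0); v=(1,1)

Final position: (4,0)
Wall sequence: TLBRTLB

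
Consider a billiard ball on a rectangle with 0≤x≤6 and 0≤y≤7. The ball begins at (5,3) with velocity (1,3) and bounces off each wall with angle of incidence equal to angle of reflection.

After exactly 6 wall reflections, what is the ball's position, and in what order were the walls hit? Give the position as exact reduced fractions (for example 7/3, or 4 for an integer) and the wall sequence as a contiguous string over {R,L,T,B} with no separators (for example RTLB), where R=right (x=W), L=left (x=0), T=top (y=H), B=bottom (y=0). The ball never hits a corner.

1. t=1 → R at (6,6); v=(-1,3)
2. t=1/3 → T at (17/3,7); v=(-1,-3)
3. t=7/3 → B at (10/3,0); v=(-1,3)
4. t=7/3 → T at (1,7); v=(-1,-3)
5. t=1 → L at (0,4); v=(1,-3)
6. t=4/3 → B at (4/3,0); v=(1,3)

Final position: (4/3,0)
Wall sequence: RTBTLB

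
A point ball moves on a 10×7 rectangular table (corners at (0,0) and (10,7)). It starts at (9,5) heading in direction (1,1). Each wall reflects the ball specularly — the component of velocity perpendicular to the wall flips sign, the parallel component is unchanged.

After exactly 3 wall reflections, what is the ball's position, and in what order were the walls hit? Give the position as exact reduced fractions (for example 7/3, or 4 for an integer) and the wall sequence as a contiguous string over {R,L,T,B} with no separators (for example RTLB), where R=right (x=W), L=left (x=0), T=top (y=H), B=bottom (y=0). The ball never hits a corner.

Final position: (2,0)
Wall sequence: RTB

1. t=1 → R at (10,6); v=(-1,1)
2. t=1 → T at (9,7); v=(-1,-1)
3. t=7 → B at (2,0); v=(-1,1)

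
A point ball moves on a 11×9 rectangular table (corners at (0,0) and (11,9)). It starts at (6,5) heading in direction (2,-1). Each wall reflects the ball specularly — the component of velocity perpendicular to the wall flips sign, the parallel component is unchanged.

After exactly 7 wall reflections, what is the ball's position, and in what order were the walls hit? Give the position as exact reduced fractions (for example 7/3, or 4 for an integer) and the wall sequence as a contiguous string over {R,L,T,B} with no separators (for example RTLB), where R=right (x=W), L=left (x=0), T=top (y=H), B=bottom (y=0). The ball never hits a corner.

1. t=5/2 → R at (11,5/2); v=(-2,-1)
2. t=5/2 → B at (6,0); v=(-2,1)
3. t=3 → L at (0,3); v=(2,1)
4. t=11/2 → R at (11,17/2); v=(-2,1)
5. t=1/2 → T at (10,9); v=(-2,-1)
6. t=5 → L at (0,4); v=(2,-1)
7. t=4 → B at (8,0); v=(2,1)

Final position: (8,0)
Wall sequence: RBLRTLB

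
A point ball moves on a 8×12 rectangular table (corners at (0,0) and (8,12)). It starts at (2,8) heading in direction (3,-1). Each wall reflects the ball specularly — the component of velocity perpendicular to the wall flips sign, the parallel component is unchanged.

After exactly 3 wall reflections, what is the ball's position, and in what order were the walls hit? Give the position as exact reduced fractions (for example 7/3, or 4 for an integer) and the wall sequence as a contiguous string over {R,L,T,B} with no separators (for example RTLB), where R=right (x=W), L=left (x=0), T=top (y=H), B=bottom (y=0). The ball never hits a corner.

Final position: (8,2/3)
Wall sequence: RLR

1. t=2 → R at (8,6); v=(-3,-1)
2. t=8/3 → L at (0,10/3); v=(3,-1)
3. t=8/3 → R at (8,2/3); v=(-3,-1)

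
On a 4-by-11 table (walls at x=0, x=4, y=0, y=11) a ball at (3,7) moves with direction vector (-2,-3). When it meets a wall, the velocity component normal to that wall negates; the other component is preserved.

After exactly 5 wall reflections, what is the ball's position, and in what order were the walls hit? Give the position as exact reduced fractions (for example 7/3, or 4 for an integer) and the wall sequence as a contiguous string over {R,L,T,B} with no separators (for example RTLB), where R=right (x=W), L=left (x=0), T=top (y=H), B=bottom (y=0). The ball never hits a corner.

Final position: (1,11)
Wall sequence: LBRLT

1. t=3/2 → L at (0,5/2); v=(2,-3)
2. t=5/6 → B at (5/3,0); v=(2,3)
3. t=7/6 → R at (4,7/2); v=(-2,3)
4. t=2 → L at (0,19/2); v=(2,3)
5. t=1/2 → T at (1,11); v=(2,-3)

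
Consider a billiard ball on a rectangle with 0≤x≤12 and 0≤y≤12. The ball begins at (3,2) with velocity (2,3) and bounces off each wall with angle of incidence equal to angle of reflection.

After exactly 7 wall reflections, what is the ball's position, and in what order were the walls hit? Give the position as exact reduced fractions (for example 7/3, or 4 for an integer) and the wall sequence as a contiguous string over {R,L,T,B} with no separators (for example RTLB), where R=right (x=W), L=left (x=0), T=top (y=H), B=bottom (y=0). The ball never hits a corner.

Final position: (12,7/2)
Wall sequence: TRBLTBR

1. t=10/3 → T at (29/3,12); v=(2,-3)
2. t=7/6 → R at (12,17/2); v=(-2,-3)
3. t=17/6 → B at (19/3,0); v=(-2,3)
4. t=19/6 → L at (0,19/2); v=(2,3)
5. t=5/6 → T at (5/3,12); v=(2,-3)
6. t=4 → B at (29/3,0); v=(2,3)
7. t=7/6 → R at (12,7/2); v=(-2,3)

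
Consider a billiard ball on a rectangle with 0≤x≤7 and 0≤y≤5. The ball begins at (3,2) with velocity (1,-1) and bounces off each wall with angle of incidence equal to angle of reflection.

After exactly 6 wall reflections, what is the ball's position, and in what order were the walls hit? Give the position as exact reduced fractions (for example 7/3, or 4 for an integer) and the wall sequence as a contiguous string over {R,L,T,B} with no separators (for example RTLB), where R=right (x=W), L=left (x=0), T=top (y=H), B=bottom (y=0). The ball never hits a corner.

Final position: (6,5)
Wall sequence: BRTLBT

1. t=2 → B at (5,0); v=(1,1)
2. t=2 → R at (7,2); v=(-1,1)
3. t=3 → T at (4,5); v=(-1,-1)
4. t=4 → L at (0,1); v=(1,-1)
5. t=1 → B at (1,0); v=(1,1)
6. t=5 → T at (6,5); v=(1,-1)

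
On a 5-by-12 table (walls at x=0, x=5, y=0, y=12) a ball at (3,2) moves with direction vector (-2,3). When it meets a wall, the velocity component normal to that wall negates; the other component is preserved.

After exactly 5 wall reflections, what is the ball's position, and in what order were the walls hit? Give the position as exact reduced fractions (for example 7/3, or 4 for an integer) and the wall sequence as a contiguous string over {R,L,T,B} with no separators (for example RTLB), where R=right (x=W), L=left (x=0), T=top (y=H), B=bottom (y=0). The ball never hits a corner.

1. t=3/2 → L at (0,13/2); v=(2,3)
2. t=11/6 → T at (11/3,12); v=(2,-3)
3. t=2/3 → R at (5,10); v=(-2,-3)
4. t=5/2 → L at (0,5/2); v=(2,-3)
5. t=5/6 → B at (5/3,0); v=(2,3)

Final position: (5/3,0)
Wall sequence: LTRLB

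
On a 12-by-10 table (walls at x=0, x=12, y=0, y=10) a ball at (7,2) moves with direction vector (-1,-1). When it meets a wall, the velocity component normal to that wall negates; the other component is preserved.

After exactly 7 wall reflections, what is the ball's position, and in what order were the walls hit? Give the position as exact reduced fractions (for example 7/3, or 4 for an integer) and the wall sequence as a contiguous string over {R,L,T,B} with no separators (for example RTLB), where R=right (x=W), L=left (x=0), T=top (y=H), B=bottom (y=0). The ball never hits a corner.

1. t=2 → B at (5,0); v=(-1,1)
2. t=5 → L at (0,5); v=(1,1)
3. t=5 → T at (5,10); v=(1,-1)
4. t=7 → R at (12,3); v=(-1,-1)
5. t=3 → B at (9,0); v=(-1,1)
6. t=9 → L at (0,9); v=(1,1)
7. t=1 → T at (1,10); v=(1,-1)

Final position: (1,10)
Wall sequence: BLTRBLT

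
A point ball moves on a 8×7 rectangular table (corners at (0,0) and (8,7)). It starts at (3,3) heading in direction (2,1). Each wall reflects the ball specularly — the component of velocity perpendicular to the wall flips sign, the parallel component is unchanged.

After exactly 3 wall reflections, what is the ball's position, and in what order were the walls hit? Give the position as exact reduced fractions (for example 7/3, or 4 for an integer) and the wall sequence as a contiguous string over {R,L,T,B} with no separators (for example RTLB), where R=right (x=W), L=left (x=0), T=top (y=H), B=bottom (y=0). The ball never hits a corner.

1. t=5/2 → R at (8,11/2); v=(-2,1)
2. t=3/2 → T at (5,7); v=(-2,-1)
3. t=5/2 → L at (0,9/2); v=(2,-1)

Final position: (0,9/2)
Wall sequence: RTL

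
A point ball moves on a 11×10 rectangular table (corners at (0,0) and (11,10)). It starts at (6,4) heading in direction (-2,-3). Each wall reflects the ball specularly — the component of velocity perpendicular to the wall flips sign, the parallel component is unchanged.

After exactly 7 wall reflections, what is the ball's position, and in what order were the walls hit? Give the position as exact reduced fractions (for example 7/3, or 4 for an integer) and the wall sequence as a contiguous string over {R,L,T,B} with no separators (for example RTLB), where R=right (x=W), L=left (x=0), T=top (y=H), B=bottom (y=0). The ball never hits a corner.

Final position: (0,2)
Wall sequence: BLTBRTL

1. t=4/3 → B at (10/3,0); v=(-2,3)
2. t=5/3 → L at (0,5); v=(2,3)
3. t=5/3 → T at (10/3,10); v=(2,-3)
4. t=10/3 → B at (10,0); v=(2,3)
5. t=1/2 → R at (11,3/2); v=(-2,3)
6. t=17/6 → T at (16/3,10); v=(-2,-3)
7. t=8/3 → L at (0,2); v=(2,-3)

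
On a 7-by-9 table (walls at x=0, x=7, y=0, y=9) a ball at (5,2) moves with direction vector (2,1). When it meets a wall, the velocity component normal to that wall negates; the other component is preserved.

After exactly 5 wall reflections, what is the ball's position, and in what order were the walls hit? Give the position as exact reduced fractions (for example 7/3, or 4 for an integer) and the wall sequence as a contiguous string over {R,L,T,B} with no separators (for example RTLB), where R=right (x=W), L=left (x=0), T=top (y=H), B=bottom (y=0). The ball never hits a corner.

1. t=1 → R at (7,3); v=(-2,1)
2. t=7/2 → L at (0,13/2); v=(2,1)
3. t=5/2 → T at (5,9); v=(2,-1)
4. t=1 → R at (7,8); v=(-2,-1)
5. t=7/2 → L at (0,9/2); v=(2,-1)

Final position: (0,9/2)
Wall sequence: RLTRL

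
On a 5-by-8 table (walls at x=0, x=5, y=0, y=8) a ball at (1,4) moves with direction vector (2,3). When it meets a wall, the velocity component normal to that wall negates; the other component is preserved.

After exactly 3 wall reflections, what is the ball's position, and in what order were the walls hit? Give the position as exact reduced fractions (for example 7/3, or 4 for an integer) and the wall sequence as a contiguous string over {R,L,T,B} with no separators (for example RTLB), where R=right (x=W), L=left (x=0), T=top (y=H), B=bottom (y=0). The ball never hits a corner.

Final position: (1,0)
Wall sequence: TRB

1. t=4/3 → T at (11/3,8); v=(2,-3)
2. t=2/3 → R at (5,6); v=(-2,-3)
3. t=2 → B at (1,0); v=(-2,3)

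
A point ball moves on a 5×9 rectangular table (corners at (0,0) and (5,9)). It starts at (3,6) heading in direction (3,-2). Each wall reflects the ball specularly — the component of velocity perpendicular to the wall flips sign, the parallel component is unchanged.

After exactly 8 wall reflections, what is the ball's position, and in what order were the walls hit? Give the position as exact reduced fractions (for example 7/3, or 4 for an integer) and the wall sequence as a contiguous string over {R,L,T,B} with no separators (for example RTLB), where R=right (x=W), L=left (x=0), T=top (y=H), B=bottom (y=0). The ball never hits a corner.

Final position: (0,6)
Wall sequence: RLBRLRTL

1. t=2/3 → R at (5,14/3); v=(-3,-2)
2. t=5/3 → L at (0,4/3); v=(3,-2)
3. t=2/3 → B at (2,0); v=(3,2)
4. t=1 → R at (5,2); v=(-3,2)
5. t=5/3 → L at (0,16/3); v=(3,2)
6. t=5/3 → R at (5,26/3); v=(-3,2)
7. t=1/6 → T at (9/2,9); v=(-3,-2)
8. t=3/2 → L at (0,6); v=(3,-2)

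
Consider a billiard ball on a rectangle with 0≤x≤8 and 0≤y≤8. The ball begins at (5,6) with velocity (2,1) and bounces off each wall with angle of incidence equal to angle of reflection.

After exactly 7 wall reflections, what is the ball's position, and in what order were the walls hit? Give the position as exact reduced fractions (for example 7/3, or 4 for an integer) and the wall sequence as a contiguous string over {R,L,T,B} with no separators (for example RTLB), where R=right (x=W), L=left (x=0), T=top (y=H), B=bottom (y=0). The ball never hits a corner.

1. t=3/2 → R at (8,15/2); v=(-2,1)
2. t=1/2 → T at (7,8); v=(-2,-1)
3. t=7/2 → L at (0,9/2); v=(2,-1)
4. t=4 → R at (8,1/2); v=(-2,-1)
5. t=1/2 → B at (7,0); v=(-2,1)
6. t=7/2 → L at (0,7/2); v=(2,1)
7. t=4 → R at (8,15/2); v=(-2,1)

Final position: (8,15/2)
Wall sequence: RTLRBLR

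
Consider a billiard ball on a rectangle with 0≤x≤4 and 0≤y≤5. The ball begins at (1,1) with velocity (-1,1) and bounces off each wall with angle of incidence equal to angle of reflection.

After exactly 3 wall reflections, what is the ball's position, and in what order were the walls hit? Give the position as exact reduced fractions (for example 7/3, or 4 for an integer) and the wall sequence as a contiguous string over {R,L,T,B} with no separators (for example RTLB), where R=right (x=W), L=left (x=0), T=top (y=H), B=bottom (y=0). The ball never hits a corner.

1. t=1 → L at (0,2); v=(1,1)
2. t=3 → T at (3,5); v=(1,-1)
3. t=1 → R at (4,4); v=(-1,-1)

Final position: (4,4)
Wall sequence: LTR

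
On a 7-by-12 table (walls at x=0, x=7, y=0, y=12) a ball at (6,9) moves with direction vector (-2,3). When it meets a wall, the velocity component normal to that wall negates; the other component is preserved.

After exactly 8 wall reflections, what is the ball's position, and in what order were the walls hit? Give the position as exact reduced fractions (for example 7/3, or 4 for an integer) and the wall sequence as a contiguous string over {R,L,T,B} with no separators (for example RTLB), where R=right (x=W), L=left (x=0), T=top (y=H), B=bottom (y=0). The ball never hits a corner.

1. t=1 → T at (4,12); v=(-2,-3)
2. t=2 → L at (0,6); v=(2,-3)
3. t=2 → B at (4,0); v=(2,3)
4. t=3/2 → R at (7,9/2); v=(-2,3)
5. t=5/2 → T at (2,12); v=(-2,-3)
6. t=1 → L at (0,9); v=(2,-3)
7. t=3 → B at (6,0); v=(2,3)
8. t=1/2 → R at (7,3/2); v=(-2,3)

Final position: (7,3/2)
Wall sequence: TLBRTLBR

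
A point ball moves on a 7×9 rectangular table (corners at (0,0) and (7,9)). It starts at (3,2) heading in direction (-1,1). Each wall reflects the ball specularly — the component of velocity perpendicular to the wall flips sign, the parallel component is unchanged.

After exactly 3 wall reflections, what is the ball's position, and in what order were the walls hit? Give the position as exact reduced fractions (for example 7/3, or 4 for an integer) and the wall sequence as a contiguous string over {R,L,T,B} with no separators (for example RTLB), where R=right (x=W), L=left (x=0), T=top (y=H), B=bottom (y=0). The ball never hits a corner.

Final position: (7,6)
Wall sequence: LTR

1. t=3 → L at (0,5); v=(1,1)
2. t=4 → T at (4,9); v=(1,-1)
3. t=3 → R at (7,6); v=(-1,-1)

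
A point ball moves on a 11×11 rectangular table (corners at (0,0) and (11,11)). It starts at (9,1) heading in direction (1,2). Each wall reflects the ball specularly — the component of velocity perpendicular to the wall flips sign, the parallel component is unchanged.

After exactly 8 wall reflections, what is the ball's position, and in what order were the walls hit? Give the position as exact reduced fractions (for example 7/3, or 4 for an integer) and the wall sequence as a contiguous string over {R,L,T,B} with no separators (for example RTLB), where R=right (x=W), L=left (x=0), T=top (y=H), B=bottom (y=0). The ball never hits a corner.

Final position: (8,11)
Wall sequence: RTBLTBRT

1. t=2 → R at (11,5); v=(-1,2)
2. t=3 → T at (8,11); v=(-1,-2)
3. t=11/2 → B at (5/2,0); v=(-1,2)
4. t=5/2 → L at (0,5); v=(1,2)
5. t=3 → T at (3,11); v=(1,-2)
6. t=11/2 → B at (17/2,0); v=(1,2)
7. t=5/2 → R at (11,5); v=(-1,2)
8. t=3 → T at (8,11); v=(-1,-2)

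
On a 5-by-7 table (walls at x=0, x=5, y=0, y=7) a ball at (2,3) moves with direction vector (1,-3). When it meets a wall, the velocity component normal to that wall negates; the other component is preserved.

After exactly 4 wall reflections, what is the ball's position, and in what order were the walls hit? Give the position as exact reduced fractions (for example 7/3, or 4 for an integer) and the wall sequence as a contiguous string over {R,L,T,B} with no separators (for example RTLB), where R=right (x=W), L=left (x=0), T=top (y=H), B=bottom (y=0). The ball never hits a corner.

1. t=1 → B at (3,0); v=(1,3)
2. t=2 → R at (5,6); v=(-1,3)
3. t=1/3 → T at (14/3,7); v=(-1,-3)
4. t=7/3 → B at (7/3,0); v=(-1,3)

Final position: (7/3,0)
Wall sequence: BRTB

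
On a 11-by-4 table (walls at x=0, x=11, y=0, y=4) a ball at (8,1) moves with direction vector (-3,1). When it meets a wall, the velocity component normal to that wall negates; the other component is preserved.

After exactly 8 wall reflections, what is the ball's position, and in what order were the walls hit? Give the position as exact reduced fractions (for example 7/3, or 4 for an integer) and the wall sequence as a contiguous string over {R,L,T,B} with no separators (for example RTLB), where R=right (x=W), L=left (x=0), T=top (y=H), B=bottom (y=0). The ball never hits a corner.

1. t=8/3 → L at (0,11/3); v=(3,1)
2. t=1/3 → T at (1,4); v=(3,-1)
3. t=10/3 → R at (11,2/3); v=(-3,-1)
4. t=2/3 → B at (9,0); v=(-3,1)
5. t=3 → L at (0,3); v=(3,1)
6. t=1 → T at (3,4); v=(3,-1)
7. t=8/3 → R at (11,4/3); v=(-3,-1)
8. t=4/3 → B at (7,0); v=(-3,1)

Final position: (7,0)
Wall sequence: LTRBLTRB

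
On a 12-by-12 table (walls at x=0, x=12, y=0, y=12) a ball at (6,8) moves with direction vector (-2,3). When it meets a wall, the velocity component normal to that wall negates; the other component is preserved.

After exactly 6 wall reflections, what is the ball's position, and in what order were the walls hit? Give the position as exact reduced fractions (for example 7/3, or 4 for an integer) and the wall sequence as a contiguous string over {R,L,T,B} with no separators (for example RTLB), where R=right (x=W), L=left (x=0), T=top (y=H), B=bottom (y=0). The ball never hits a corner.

Final position: (10/3,0)
Wall sequence: TLBRTB

1. t=4/3 → T at (10/3,12); v=(-2,-3)
2. t=5/3 → L at (0,7); v=(2,-3)
3. t=7/3 → B at (14/3,0); v=(2,3)
4. t=11/3 → R at (12,11); v=(-2,3)
5. t=1/3 → T at (34/3,12); v=(-2,-3)
6. t=4 → B at (10/3,0); v=(-2,3)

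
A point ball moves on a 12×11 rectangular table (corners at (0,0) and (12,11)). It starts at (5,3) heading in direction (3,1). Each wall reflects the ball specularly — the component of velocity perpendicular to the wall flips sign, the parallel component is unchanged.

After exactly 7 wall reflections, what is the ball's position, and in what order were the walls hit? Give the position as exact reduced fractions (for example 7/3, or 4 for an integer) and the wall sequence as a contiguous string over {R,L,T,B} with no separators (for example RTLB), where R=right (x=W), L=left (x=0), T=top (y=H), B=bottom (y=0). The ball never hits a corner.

Final position: (10,0)
Wall sequence: RLTRLRB

1. t=7/3 → R at (12,16/3); v=(-3,1)
2. t=4 → L at (0,28/3); v=(3,1)
3. t=5/3 → T at (5,11); v=(3,-1)
4. t=7/3 → R at (12,26/3); v=(-3,-1)
5. t=4 → L at (0,14/3); v=(3,-1)
6. t=4 → R at (12,2/3); v=(-3,-1)
7. t=2/3 → B at (10,0); v=(-3,1)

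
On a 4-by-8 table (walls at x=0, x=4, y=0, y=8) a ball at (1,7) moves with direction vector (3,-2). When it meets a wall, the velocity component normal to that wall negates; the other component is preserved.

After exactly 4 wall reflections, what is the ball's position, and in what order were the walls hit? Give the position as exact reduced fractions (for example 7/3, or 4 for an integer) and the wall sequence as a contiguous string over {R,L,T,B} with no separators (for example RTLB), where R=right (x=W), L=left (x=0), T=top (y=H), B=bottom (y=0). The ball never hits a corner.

Final position: (4,1/3)
Wall sequence: RLBR

1. t=1 → R at (4,5); v=(-3,-2)
2. t=4/3 → L at (0,7/3); v=(3,-2)
3. t=7/6 → B at (7/2,0); v=(3,2)
4. t=1/6 → R at (4,1/3); v=(-3,2)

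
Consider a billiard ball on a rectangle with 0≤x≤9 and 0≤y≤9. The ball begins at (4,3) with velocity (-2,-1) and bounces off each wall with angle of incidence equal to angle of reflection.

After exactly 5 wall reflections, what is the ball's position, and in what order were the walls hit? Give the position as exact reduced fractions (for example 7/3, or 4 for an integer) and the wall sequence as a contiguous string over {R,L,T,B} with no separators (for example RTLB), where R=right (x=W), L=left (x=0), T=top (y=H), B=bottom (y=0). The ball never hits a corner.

1. t=2 → L at (0,1); v=(2,-1)
2. t=1 → B at (2,0); v=(2,1)
3. t=7/2 → R at (9,7/2); v=(-2,1)
4. t=9/2 → L at (0,8); v=(2,1)
5. t=1 → T at (2,9); v=(2,-1)

Final position: (2,9)
Wall sequence: LBRLT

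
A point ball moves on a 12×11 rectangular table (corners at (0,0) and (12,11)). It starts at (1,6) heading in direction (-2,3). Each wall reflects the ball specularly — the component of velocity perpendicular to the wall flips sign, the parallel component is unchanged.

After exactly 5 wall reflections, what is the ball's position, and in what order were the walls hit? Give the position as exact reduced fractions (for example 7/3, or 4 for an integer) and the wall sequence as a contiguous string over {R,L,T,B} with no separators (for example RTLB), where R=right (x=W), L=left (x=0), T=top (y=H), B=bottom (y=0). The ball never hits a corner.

Final position: (7,11)
Wall sequence: LTBRT

1. t=1/2 → L at (0,15/2); v=(2,3)
2. t=7/6 → T at (7/3,11); v=(2,-3)
3. t=11/3 → B at (29/3,0); v=(2,3)
4. t=7/6 → R at (12,7/2); v=(-2,3)
5. t=5/2 → T at (7,11); v=(-2,-3)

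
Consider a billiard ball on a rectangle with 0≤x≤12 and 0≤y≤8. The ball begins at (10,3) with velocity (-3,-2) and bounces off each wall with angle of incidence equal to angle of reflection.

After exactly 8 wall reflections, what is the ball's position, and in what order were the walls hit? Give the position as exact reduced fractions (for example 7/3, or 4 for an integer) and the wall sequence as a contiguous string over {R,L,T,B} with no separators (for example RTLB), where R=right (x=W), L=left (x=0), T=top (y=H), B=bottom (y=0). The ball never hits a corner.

1. t=3/2 → B at (11/2,0); v=(-3,2)
2. t=11/6 → L at (0,11/3); v=(3,2)
3. t=13/6 → T at (13/2,8); v=(3,-2)
4. t=11/6 → R at (12,13/3); v=(-3,-2)
5. t=13/6 → B at (11/2,0); v=(-3,2)
6. t=11/6 → L at (0,11/3); v=(3,2)
7. t=13/6 → T at (13/2,8); v=(3,-2)
8. t=11/6 → R at (12,13/3); v=(-3,-2)

Final position: (12,13/3)
Wall sequence: BLTRBLTR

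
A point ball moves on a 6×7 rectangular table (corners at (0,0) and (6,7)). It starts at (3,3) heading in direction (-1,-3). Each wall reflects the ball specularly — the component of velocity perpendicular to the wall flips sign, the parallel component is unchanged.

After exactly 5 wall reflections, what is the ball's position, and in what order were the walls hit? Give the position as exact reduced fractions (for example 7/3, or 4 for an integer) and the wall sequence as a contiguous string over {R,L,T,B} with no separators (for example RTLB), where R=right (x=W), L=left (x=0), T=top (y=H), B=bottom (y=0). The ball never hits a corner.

Final position: (5,7)
Wall sequence: BLTBT

1. t=1 → B at (2,0); v=(-1,3)
2. t=2 → L at (0,6); v=(1,3)
3. t=1/3 → T at (1/3,7); v=(1,-3)
4. t=7/3 → B at (8/3,0); v=(1,3)
5. t=7/3 → T at (5,7); v=(1,-3)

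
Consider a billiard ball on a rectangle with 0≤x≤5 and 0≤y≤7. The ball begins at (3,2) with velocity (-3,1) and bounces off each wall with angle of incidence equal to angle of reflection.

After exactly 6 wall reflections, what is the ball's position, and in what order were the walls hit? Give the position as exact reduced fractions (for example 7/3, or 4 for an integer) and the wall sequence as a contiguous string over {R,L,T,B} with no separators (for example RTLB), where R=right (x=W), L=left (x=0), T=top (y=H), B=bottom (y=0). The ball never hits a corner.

1. t=1 → L at (0,3); v=(3,1)
2. t=5/3 → R at (5,14/3); v=(-3,1)
3. t=5/3 → L at (0,19/3); v=(3,1)
4. t=2/3 → T at (2,7); v=(3,-1)
5. t=1 → R at (5,6); v=(-3,-1)
6. t=5/3 → L at (0,13/3); v=(3,-1)

Final position: (0,13/3)
Wall sequence: LRLTRL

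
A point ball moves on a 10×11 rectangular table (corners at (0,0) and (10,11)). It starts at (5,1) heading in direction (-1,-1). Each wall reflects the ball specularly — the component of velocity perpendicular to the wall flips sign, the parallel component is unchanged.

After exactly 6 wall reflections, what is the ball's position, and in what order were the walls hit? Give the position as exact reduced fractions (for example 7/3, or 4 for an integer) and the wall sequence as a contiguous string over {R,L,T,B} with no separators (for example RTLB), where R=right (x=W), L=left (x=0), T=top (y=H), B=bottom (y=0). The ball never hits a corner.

Final position: (0,2)
Wall sequence: BLTRBL

1. t=1 → B at (4,0); v=(-1,1)
2. t=4 → L at (0,4); v=(1,1)
3. t=7 → T at (7,11); v=(1,-1)
4. t=3 → R at (10,8); v=(-1,-1)
5. t=8 → B at (2,0); v=(-1,1)
6. t=2 → L at (0,2); v=(1,1)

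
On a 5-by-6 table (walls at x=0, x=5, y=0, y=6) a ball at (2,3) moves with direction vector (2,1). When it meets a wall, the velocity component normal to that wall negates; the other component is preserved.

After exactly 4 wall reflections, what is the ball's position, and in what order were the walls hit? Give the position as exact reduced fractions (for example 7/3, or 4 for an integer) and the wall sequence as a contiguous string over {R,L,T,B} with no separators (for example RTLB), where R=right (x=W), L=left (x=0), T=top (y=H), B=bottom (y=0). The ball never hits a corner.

Final position: (5,5/2)
Wall sequence: RTLR

1. t=3/2 → R at (5,9/2); v=(-2,1)
2. t=3/2 → T at (2,6); v=(-2,-1)
3. t=1 → L at (0,5); v=(2,-1)
4. t=5/2 → R at (5,5/2); v=(-2,-1)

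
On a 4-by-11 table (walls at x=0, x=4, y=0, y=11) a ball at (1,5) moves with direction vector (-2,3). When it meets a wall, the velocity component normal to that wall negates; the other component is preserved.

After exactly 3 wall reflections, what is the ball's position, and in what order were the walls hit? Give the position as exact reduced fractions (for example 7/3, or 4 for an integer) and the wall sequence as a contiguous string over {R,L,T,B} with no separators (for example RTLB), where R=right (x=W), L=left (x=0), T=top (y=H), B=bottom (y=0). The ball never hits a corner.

Final position: (4,19/2)
Wall sequence: LTR

1. t=1/2 → L at (0,13/2); v=(2,3)
2. t=3/2 → T at (3,11); v=(2,-3)
3. t=1/2 → R at (4,19/2); v=(-2,-3)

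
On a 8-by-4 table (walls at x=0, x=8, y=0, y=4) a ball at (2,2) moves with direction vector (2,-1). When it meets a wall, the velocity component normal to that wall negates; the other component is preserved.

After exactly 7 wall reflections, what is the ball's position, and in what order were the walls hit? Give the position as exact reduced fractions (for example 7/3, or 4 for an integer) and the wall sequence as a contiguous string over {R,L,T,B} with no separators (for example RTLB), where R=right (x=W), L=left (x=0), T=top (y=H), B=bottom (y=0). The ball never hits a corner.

1. t=2 → B at (6,0); v=(2,1)
2. t=1 → R at (8,1); v=(-2,1)
3. t=3 → T at (2,4); v=(-2,-1)
4. t=1 → L at (0,3); v=(2,-1)
5. t=3 → B at (6,0); v=(2,1)
6. t=1 → R at (8,1); v=(-2,1)
7. t=3 → T at (2,4); v=(-2,-1)

Final position: (2,4)
Wall sequence: BRTLBRT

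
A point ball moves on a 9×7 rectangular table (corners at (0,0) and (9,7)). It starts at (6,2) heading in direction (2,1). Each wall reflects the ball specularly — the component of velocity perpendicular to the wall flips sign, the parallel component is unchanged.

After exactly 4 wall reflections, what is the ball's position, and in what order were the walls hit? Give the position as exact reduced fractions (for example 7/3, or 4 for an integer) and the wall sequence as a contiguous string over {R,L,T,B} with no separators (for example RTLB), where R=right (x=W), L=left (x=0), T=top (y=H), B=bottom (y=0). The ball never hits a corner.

Final position: (9,3/2)
Wall sequence: RTLR

1. t=3/2 → R at (9,7/2); v=(-2,1)
2. t=7/2 → T at (2,7); v=(-2,-1)
3. t=1 → L at (0,6); v=(2,-1)
4. t=9/2 → R at (9,3/2); v=(-2,-1)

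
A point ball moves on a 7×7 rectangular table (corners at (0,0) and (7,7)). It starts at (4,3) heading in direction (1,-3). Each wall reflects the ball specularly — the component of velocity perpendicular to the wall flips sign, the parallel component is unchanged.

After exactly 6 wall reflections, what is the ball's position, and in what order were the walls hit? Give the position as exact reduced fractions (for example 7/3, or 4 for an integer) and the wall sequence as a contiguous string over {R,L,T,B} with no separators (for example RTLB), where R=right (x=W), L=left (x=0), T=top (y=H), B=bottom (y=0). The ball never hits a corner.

1. t=1 → B at (5,0); v=(1,3)
2. t=2 → R at (7,6); v=(-1,3)
3. t=1/3 → T at (20/3,7); v=(-1,-3)
4. t=7/3 → B at (13/3,0); v=(-1,3)
5. t=7/3 → T at (2,7); v=(-1,-3)
6. t=2 → L at (0,1); v=(1,-3)

Final position: (0,1)
Wall sequence: BRTBTL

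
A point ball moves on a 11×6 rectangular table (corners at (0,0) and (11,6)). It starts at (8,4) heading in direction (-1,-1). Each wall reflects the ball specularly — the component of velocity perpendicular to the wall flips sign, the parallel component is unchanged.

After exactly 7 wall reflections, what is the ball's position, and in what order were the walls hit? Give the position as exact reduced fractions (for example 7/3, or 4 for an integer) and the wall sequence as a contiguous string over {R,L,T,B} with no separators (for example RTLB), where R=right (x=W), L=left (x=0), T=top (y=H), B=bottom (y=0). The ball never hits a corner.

1. t=4 → B at (4,0); v=(-1,1)
2. t=4 → L at (0,4); v=(1,1)
3. t=2 → T at (2,6); v=(1,-1)
4. t=6 → B at (8,0); v=(1,1)
5. t=3 → R at (11,3); v=(-1,1)
6. t=3 → T at (8,6); v=(-1,-1)
7. t=6 → B at (2,0); v=(-1,1)

Final position: (2,0)
Wall sequence: BLTBRTB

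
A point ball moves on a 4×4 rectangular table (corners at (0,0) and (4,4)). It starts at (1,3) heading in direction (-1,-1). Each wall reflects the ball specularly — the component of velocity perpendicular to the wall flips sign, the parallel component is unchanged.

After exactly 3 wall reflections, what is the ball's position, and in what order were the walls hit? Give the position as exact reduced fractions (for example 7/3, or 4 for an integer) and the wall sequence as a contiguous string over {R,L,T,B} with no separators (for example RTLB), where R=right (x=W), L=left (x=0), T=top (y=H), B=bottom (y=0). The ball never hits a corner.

1. t=1 → L at (0,2); v=(1,-1)
2. t=2 → B at (2,0); v=(1,1)
3. t=2 → R at (4,2); v=(-1,1)

Final position: (4,2)
Wall sequence: LBR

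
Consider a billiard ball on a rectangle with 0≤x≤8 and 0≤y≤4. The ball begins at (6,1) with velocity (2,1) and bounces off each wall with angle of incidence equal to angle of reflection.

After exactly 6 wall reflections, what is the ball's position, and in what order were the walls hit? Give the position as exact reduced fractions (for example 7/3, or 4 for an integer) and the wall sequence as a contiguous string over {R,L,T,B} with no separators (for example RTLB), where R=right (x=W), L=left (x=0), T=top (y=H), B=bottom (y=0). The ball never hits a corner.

Final position: (4,4)
Wall sequence: RTLBRT

1. t=1 → R at (8,2); v=(-2,1)
2. t=2 → T at (4,4); v=(-2,-1)
3. t=2 → L at (0,2); v=(2,-1)
4. t=2 → B at (4,0); v=(2,1)
5. t=2 → R at (8,2); v=(-2,1)
6. t=2 → T at (4,4); v=(-2,-1)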